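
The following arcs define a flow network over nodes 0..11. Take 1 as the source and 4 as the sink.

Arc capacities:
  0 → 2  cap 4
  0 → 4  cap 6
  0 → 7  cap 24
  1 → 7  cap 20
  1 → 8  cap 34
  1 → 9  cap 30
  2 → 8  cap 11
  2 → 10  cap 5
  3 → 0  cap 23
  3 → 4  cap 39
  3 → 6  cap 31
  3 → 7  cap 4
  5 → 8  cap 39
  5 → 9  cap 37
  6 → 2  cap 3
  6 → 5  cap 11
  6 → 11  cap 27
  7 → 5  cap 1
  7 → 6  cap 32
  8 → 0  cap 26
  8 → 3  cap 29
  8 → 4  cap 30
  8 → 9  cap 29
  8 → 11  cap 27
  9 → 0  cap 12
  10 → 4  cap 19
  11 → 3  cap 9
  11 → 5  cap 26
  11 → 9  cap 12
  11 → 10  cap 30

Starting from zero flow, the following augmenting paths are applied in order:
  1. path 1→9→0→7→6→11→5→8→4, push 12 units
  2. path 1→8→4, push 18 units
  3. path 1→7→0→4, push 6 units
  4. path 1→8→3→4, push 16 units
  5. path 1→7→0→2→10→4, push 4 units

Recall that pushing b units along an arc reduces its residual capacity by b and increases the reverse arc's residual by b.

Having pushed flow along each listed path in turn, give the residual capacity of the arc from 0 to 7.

Residual capacity of (0,7): 22

after path 1 (1→9→0→7→6→11→5→8→4, push 12): res(0,7)=12
after path 2 (1→8→4, push 18): res(0,7)=12
after path 3 (1→7→0→4, push 6): res(0,7)=18
after path 4 (1→8→3→4, push 16): res(0,7)=18
after path 5 (1→7→0→2→10→4, push 4): res(0,7)=22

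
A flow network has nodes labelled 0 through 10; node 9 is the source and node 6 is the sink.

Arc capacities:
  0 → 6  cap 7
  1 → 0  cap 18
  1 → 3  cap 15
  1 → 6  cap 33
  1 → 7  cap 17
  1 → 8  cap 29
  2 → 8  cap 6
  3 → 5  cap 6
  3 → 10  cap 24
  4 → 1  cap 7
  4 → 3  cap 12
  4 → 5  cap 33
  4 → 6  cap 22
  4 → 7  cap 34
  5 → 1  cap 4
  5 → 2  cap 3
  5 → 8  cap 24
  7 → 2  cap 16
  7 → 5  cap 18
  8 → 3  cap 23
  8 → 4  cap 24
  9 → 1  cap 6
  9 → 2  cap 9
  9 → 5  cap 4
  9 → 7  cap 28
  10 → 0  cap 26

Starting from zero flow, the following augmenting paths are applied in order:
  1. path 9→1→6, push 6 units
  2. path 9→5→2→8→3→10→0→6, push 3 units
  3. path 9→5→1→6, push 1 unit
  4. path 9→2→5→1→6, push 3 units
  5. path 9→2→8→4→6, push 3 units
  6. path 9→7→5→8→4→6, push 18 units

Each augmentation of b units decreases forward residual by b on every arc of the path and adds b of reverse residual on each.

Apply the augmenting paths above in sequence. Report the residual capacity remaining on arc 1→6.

after path 1 (9→1→6, push 6): res(1,6)=27
after path 2 (9→5→2→8→3→10→0→6, push 3): res(1,6)=27
after path 3 (9→5→1→6, push 1): res(1,6)=26
after path 4 (9→2→5→1→6, push 3): res(1,6)=23
after path 5 (9→2→8→4→6, push 3): res(1,6)=23
after path 6 (9→7→5→8→4→6, push 18): res(1,6)=23

Residual capacity of (1,6): 23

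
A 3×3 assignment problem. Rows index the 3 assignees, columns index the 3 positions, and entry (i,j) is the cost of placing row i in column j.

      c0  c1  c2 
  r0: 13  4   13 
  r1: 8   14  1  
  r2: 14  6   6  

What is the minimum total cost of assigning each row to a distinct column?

Minimum assignment cost: 18

optimal assignment: row0→col1 (cost 4), row1→col0 (cost 8), row2→col2 (cost 6)
total = 4 + 8 + 6 = 18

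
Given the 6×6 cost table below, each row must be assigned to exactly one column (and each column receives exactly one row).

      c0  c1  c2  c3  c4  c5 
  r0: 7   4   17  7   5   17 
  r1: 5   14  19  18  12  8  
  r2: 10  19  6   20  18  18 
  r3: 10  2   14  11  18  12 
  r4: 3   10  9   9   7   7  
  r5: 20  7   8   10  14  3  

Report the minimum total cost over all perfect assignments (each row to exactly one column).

one of 2 optimal assignments: row0→col3 (cost 7), row1→col0 (cost 5), row2→col2 (cost 6), row3→col1 (cost 2), row4→col4 (cost 7), row5→col5 (cost 3)
total = 7 + 5 + 6 + 2 + 7 + 3 = 30

Minimum assignment cost: 30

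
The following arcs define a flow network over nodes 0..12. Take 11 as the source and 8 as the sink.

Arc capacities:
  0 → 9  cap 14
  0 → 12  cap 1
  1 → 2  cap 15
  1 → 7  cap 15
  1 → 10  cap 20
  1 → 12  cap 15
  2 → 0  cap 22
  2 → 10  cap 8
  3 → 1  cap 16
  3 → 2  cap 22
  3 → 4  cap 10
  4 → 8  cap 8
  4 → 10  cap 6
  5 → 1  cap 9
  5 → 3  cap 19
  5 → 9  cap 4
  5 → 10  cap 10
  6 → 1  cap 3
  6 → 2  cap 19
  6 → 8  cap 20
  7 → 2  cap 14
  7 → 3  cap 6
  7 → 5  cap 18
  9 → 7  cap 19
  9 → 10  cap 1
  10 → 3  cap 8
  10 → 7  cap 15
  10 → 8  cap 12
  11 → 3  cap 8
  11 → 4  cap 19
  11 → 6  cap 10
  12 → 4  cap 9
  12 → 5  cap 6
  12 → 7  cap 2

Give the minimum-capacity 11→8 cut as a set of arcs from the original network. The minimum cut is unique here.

augment #1: 11→4→8 push 8
augment #2: 11→6→8 push 10
augment #3: 11→4→10→8 push 6
augment #4: 11→3→1→10→8 push 6
max flow = 30; residual-reachable set from 11 gives S-side
cut edges (S→T): {(4,8), (10,8), (11,6)} total cap 30

Min-cut arcs: {(4,8), (10,8), (11,6)} (total capacity 30)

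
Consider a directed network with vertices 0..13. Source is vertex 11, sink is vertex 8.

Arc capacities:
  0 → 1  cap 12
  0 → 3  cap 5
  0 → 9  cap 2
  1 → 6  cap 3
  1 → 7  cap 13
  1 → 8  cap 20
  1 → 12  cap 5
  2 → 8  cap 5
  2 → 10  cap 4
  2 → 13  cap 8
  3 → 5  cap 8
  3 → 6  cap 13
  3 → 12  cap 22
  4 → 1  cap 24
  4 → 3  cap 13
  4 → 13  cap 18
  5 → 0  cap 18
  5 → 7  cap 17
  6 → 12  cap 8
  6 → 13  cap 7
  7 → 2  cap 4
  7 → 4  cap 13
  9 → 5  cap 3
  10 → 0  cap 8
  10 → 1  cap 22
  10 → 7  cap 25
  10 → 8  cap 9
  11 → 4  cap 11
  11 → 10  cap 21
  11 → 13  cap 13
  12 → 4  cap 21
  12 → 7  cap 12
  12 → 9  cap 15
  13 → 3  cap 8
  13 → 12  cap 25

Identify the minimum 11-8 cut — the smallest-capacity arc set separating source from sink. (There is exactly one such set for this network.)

augment #1: 11→10→8 push 9
augment #2: 11→4→1→8 push 11
augment #3: 11→10→1→8 push 9
augment #4: 11→10→7→2→8 push 3
augment #5: 11→13→12→7→2→8 push 1
max flow = 33; residual-reachable set from 11 gives S-side
cut edges (S→T): {(1,8), (7,2), (10,8)} total cap 33

Min-cut arcs: {(1,8), (7,2), (10,8)} (total capacity 33)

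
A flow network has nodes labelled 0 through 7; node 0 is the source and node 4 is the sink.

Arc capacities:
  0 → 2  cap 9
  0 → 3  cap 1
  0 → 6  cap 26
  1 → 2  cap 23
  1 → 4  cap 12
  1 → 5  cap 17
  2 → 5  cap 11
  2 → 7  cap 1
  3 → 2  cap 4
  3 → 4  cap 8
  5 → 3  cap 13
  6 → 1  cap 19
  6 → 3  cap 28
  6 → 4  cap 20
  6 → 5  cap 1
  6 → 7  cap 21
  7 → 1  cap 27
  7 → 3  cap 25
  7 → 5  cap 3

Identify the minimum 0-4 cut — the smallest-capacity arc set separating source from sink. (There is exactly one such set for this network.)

augment #1: 0→3→4 push 1
augment #2: 0→6→4 push 20
augment #3: 0→6→1→4 push 6
augment #4: 0→2→5→3→4 push 7
augment #5: 0→2→7→1→4 push 1
max flow = 35; residual-reachable set from 0 gives S-side
cut edges (S→T): {(0,6), (2,7), (3,4)} total cap 35

Min-cut arcs: {(0,6), (2,7), (3,4)} (total capacity 35)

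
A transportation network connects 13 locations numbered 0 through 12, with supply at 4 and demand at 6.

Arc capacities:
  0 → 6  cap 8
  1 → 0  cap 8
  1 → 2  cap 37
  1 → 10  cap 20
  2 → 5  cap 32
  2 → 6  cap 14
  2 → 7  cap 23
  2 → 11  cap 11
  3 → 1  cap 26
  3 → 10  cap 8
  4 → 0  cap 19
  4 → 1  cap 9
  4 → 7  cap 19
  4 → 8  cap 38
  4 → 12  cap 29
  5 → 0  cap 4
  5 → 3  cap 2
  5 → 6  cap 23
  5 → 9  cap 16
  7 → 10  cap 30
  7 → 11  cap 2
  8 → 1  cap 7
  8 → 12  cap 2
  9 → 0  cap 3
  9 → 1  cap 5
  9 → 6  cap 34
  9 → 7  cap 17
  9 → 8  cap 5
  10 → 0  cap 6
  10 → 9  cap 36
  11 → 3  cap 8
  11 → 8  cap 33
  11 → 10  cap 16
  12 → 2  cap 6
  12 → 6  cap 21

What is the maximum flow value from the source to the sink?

Maximum flow value: 70

augment #1: 4→0→6 bottleneck 8, total now 8
augment #2: 4→12→6 bottleneck 21, total now 29
augment #3: 4→1→2→6 bottleneck 9, total now 38
augment #4: 4→12→2→6 bottleneck 5, total now 43
augment #5: 4→7→10→9→6 bottleneck 19, total now 62
augment #6: 4→12→2→5→6 bottleneck 1, total now 63
augment #7: 4→8→1→2→5→6 bottleneck 7, total now 70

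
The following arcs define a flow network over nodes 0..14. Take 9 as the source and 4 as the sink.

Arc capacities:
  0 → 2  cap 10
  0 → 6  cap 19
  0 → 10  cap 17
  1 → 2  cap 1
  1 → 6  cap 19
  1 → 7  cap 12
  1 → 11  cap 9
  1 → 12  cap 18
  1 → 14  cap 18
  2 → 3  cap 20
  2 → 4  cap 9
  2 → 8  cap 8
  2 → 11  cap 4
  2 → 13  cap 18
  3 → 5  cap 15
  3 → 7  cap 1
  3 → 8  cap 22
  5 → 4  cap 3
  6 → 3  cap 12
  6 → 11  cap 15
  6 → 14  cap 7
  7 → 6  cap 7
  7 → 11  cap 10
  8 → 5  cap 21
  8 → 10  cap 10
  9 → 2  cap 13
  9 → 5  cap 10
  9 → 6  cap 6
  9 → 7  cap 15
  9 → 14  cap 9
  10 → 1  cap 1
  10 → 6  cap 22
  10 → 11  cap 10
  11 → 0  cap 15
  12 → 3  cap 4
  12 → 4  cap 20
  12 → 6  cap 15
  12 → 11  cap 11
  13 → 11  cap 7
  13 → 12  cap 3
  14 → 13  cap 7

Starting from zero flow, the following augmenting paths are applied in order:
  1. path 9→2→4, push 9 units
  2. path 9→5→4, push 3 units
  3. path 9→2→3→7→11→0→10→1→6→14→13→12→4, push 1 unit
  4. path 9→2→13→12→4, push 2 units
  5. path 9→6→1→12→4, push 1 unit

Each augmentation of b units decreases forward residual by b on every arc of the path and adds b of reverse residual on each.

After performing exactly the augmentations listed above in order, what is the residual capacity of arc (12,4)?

Residual capacity of (12,4): 16

after path 1 (9→2→4, push 9): res(12,4)=20
after path 2 (9→5→4, push 3): res(12,4)=20
after path 3 (9→2→3→7→11→0→10→1→6→14→13→12→4, push 1): res(12,4)=19
after path 4 (9→2→13→12→4, push 2): res(12,4)=17
after path 5 (9→6→1→12→4, push 1): res(12,4)=16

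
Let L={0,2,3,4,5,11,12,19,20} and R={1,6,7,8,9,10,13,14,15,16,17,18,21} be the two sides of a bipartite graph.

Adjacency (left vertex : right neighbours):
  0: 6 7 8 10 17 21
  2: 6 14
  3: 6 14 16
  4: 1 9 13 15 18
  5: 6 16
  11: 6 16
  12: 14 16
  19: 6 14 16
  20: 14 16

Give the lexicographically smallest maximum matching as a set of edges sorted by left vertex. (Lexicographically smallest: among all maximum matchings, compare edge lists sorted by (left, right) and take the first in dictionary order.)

Lex-smallest maximum matching: {(0,7), (2,6), (3,14), (4,1), (5,16)}

|M| = 5 (so the lex-smallest maximum matching has 5 edges)
process left vertices in ascending order; for each, take the smallest-labelled available neighbour that still permits 5 edges overall, or leave it unmatched if none does
lex-smallest matching: {0-7, 2-6, 3-14, 4-1, 5-16}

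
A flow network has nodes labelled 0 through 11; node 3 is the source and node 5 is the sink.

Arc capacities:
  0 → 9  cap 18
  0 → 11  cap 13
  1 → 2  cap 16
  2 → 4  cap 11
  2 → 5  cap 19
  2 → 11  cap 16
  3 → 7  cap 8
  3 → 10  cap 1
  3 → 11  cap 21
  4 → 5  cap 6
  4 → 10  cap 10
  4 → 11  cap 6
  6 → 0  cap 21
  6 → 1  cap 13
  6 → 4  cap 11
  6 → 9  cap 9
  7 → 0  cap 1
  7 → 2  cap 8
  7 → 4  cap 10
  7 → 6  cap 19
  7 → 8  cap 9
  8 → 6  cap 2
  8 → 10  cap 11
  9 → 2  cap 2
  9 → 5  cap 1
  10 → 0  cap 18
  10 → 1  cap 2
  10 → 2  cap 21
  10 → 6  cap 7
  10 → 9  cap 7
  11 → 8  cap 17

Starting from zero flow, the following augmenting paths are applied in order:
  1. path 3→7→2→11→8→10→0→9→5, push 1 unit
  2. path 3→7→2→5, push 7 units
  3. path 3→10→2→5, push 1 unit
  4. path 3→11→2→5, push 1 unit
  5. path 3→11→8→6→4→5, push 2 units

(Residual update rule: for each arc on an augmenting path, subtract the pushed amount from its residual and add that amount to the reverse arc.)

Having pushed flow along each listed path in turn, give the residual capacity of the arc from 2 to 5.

after path 1 (3→7→2→11→8→10→0→9→5, push 1): res(2,5)=19
after path 2 (3→7→2→5, push 7): res(2,5)=12
after path 3 (3→10→2→5, push 1): res(2,5)=11
after path 4 (3→11→2→5, push 1): res(2,5)=10
after path 5 (3→11→8→6→4→5, push 2): res(2,5)=10

Residual capacity of (2,5): 10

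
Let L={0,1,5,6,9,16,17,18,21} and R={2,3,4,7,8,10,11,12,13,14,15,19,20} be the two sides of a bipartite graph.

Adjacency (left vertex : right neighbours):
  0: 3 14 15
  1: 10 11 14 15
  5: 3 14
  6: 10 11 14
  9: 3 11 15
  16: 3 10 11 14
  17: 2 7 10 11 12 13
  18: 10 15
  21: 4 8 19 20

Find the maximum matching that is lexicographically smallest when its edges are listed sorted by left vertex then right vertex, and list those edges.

Lex-smallest maximum matching: {(0,3), (1,10), (5,14), (6,11), (9,15), (17,2), (21,4)}

|M| = 7 (so the lex-smallest maximum matching has 7 edges)
process left vertices in ascending order; for each, take the smallest-labelled available neighbour that still permits 7 edges overall, or leave it unmatched if none does
lex-smallest matching: {0-3, 1-10, 5-14, 6-11, 9-15, 17-2, 21-4}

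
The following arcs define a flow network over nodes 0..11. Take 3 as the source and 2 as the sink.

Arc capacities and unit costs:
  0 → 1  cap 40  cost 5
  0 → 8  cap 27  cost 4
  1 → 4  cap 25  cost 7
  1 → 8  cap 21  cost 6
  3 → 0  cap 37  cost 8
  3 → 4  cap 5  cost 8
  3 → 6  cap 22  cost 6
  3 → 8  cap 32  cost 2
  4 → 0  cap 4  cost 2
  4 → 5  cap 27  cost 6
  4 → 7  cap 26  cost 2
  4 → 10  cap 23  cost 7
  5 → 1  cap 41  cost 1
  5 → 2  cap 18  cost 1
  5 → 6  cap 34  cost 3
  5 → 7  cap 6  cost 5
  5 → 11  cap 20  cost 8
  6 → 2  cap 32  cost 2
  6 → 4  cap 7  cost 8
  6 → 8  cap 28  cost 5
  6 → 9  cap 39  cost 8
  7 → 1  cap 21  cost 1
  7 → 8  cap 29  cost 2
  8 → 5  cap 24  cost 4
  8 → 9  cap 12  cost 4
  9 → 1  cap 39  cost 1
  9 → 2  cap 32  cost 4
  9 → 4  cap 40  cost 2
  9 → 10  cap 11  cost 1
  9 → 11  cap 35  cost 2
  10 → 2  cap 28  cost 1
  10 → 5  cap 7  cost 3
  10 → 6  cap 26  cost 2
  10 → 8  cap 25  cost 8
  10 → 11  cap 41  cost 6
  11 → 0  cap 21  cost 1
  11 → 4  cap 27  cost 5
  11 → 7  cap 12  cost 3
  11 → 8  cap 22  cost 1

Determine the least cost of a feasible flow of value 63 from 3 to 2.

shortest-cost path #1: 3→8→5→2 push 18 @ unit cost 7 (adds 126)
shortest-cost path #2: 3→6→2 push 22 @ unit cost 8 (adds 176)
shortest-cost path #3: 3→8→9→10→2 push 11 @ unit cost 8 (adds 88)
shortest-cost path #4: 3→8→9→2 push 1 @ unit cost 10 (adds 10)
shortest-cost path #5: 3→8→5→6→2 push 2 @ unit cost 11 (adds 22)
shortest-cost path #6: 3→4→10→2 push 5 @ unit cost 16 (adds 80)
shortest-cost path #7: 3→0→8→5→6→2 push 4 @ unit cost 21 (adds 84)
total cost = 586

Minimum cost for 63 units: 586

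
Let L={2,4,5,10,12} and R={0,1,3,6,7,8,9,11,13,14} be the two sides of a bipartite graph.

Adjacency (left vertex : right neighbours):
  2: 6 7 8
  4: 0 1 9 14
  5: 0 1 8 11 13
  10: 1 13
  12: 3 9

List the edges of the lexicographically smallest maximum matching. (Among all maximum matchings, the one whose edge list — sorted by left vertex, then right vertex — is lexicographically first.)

|M| = 5 (so the lex-smallest maximum matching has 5 edges)
process left vertices in ascending order; for each, take the smallest-labelled available neighbour that still permits 5 edges overall, or leave it unmatched if none does
lex-smallest matching: {2-6, 4-0, 5-1, 10-13, 12-3}

Lex-smallest maximum matching: {(2,6), (4,0), (5,1), (10,13), (12,3)}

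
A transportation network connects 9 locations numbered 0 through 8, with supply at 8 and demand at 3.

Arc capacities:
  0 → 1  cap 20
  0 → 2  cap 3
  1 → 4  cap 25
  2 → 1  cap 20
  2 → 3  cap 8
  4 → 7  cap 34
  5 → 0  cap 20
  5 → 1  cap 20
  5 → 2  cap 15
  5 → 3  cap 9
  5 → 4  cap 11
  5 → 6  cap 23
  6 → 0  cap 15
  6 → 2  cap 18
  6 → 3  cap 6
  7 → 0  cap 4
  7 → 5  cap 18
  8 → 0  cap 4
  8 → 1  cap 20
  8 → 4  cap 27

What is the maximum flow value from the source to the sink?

augment #1: 8→0→2→3 bottleneck 3, total now 3
augment #2: 8→4→7→5→3 bottleneck 9, total now 12
augment #3: 8→4→7→5→2→3 bottleneck 5, total now 17
augment #4: 8→4→7→5→6→3 bottleneck 4, total now 21

Maximum flow value: 21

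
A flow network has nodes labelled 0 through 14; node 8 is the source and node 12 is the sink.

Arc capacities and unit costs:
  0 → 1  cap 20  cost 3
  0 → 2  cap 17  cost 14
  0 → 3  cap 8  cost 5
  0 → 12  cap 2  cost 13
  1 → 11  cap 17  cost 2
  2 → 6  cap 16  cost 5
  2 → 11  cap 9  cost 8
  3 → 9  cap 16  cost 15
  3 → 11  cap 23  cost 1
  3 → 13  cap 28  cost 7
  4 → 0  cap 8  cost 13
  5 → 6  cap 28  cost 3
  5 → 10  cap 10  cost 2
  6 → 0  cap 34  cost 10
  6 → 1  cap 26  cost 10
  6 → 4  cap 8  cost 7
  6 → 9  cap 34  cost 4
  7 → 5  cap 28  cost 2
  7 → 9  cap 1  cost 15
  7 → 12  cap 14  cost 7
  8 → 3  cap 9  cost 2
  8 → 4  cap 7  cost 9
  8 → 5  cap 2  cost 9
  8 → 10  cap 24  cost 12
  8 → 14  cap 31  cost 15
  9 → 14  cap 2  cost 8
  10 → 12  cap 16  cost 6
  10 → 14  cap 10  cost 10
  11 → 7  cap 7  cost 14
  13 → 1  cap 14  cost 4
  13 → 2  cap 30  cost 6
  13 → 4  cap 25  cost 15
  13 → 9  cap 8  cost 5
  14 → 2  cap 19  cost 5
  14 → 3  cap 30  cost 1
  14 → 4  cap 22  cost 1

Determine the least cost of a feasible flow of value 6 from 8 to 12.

Minimum cost for 6 units: 106

shortest-cost path #1: 8→5→10→12 push 2 @ unit cost 17 (adds 34)
shortest-cost path #2: 8→10→12 push 4 @ unit cost 18 (adds 72)
total cost = 106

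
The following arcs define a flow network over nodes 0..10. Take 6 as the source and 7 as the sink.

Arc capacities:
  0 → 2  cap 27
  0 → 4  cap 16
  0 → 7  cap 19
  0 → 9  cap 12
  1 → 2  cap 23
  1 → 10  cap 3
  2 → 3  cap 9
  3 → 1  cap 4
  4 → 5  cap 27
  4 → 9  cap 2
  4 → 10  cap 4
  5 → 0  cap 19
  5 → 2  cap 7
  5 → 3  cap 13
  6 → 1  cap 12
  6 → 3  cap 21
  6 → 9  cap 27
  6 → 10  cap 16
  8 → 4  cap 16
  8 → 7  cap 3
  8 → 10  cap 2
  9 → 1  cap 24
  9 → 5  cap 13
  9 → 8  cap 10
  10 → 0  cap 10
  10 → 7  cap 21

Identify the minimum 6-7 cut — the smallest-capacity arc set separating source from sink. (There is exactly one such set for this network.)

Min-cut arcs: {(1,10), (6,10), (9,5), (9,8)} (total capacity 42)

augment #1: 6→10→7 push 16
augment #2: 6→1→10→7 push 3
augment #3: 6→9→8→7 push 3
augment #4: 6→9→5→0→7 push 13
augment #5: 6→9→8→10→7 push 2
augment #6: 6→9→8→4→5→0→7 push 5
max flow = 42; residual-reachable set from 6 gives S-side
cut edges (S→T): {(1,10), (6,10), (9,5), (9,8)} total cap 42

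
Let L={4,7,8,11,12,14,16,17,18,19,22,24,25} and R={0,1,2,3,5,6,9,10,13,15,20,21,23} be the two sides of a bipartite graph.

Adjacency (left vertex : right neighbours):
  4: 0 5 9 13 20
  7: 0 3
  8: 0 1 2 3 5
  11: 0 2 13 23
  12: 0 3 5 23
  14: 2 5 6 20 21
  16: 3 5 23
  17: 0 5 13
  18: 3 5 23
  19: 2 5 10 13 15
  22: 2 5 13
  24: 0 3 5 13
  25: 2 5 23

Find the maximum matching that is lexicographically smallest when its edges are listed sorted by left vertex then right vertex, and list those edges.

Lex-smallest maximum matching: {(4,9), (7,0), (8,1), (11,2), (12,3), (14,6), (16,5), (17,13), (18,23), (19,10)}

|M| = 10 (so the lex-smallest maximum matching has 10 edges)
process left vertices in ascending order; for each, take the smallest-labelled available neighbour that still permits 10 edges overall, or leave it unmatched if none does
lex-smallest matching: {4-9, 7-0, 8-1, 11-2, 12-3, 14-6, 16-5, 17-13, 18-23, 19-10}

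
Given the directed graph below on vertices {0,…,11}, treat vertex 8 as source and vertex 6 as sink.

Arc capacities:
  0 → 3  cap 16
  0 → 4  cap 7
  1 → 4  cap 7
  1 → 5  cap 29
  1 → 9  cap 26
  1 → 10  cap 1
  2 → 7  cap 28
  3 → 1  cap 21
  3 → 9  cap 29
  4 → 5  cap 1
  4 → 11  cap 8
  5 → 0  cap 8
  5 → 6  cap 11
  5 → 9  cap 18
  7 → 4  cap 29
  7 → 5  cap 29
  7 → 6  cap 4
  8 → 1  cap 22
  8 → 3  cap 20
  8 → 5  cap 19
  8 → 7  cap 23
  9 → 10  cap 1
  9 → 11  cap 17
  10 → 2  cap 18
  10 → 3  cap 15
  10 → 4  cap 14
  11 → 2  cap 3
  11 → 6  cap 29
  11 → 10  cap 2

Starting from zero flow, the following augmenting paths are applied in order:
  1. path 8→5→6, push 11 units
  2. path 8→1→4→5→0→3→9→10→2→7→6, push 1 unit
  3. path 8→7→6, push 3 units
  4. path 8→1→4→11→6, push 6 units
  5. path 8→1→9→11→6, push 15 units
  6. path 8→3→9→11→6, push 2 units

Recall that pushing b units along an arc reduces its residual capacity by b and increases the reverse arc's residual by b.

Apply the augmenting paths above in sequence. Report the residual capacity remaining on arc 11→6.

Residual capacity of (11,6): 6

after path 1 (8→5→6, push 11): res(11,6)=29
after path 2 (8→1→4→5→0→3→9→10→2→7→6, push 1): res(11,6)=29
after path 3 (8→7→6, push 3): res(11,6)=29
after path 4 (8→1→4→11→6, push 6): res(11,6)=23
after path 5 (8→1→9→11→6, push 15): res(11,6)=8
after path 6 (8→3→9→11→6, push 2): res(11,6)=6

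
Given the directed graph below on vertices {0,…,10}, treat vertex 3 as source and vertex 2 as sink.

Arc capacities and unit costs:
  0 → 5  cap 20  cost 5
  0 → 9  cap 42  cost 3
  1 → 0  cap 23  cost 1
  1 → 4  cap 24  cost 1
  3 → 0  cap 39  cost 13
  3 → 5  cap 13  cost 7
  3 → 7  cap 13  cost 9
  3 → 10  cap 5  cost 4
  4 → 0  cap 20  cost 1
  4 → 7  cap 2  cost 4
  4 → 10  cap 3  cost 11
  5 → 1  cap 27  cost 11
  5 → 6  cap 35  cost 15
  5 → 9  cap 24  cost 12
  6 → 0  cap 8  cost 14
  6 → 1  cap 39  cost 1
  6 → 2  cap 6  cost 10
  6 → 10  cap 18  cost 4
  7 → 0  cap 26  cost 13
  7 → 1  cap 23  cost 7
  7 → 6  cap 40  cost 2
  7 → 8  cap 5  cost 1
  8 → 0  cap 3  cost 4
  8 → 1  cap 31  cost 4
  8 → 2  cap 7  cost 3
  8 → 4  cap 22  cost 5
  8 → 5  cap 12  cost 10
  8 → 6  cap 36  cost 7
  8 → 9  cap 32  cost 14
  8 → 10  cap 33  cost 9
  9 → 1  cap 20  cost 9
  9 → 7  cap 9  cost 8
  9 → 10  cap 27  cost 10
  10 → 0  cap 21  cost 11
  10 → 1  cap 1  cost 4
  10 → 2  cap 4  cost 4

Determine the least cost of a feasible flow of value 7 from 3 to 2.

shortest-cost path #1: 3→10→2 push 4 @ unit cost 8 (adds 32)
shortest-cost path #2: 3→7→8→2 push 3 @ unit cost 13 (adds 39)
total cost = 71

Minimum cost for 7 units: 71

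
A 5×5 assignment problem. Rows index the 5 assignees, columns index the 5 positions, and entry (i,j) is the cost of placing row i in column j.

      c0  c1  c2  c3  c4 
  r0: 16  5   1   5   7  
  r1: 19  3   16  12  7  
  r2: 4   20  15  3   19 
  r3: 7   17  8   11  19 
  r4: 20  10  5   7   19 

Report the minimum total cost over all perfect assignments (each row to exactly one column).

optimal assignment: row0→col4 (cost 7), row1→col1 (cost 3), row2→col3 (cost 3), row3→col0 (cost 7), row4→col2 (cost 5)
total = 7 + 3 + 3 + 7 + 5 = 25

Minimum assignment cost: 25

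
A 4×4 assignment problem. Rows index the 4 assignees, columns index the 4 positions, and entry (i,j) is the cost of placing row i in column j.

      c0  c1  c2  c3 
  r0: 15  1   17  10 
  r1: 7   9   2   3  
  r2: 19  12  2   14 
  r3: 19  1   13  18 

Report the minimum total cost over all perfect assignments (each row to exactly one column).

Minimum assignment cost: 20

optimal assignment: row0→col3 (cost 10), row1→col0 (cost 7), row2→col2 (cost 2), row3→col1 (cost 1)
total = 10 + 7 + 2 + 1 = 20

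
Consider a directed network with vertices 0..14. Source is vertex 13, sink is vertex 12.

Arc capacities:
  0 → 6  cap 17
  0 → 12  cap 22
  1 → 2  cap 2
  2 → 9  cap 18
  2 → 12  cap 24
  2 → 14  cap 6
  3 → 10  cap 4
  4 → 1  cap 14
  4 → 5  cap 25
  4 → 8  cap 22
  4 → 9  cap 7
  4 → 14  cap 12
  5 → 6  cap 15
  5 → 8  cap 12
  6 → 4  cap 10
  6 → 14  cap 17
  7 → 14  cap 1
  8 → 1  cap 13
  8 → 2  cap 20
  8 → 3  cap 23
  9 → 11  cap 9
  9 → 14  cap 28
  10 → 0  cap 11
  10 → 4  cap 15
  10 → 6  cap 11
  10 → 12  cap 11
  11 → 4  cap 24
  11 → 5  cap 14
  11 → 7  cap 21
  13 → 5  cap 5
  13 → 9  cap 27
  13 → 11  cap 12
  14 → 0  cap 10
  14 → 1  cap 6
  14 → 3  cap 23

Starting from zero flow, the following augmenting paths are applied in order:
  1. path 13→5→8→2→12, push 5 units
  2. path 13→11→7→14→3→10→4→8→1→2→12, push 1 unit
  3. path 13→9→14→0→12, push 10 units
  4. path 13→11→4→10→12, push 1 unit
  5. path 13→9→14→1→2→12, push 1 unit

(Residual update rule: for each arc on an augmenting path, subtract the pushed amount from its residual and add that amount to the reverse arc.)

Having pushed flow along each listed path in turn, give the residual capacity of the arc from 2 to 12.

Residual capacity of (2,12): 17

after path 1 (13→5→8→2→12, push 5): res(2,12)=19
after path 2 (13→11→7→14→3→10→4→8→1→2→12, push 1): res(2,12)=18
after path 3 (13→9→14→0→12, push 10): res(2,12)=18
after path 4 (13→11→4→10→12, push 1): res(2,12)=18
after path 5 (13→9→14→1→2→12, push 1): res(2,12)=17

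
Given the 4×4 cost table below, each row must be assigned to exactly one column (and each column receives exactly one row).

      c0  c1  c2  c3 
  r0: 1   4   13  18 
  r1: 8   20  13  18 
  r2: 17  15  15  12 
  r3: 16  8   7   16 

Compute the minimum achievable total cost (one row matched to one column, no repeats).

optimal assignment: row0→col1 (cost 4), row1→col0 (cost 8), row2→col3 (cost 12), row3→col2 (cost 7)
total = 4 + 8 + 12 + 7 = 31

Minimum assignment cost: 31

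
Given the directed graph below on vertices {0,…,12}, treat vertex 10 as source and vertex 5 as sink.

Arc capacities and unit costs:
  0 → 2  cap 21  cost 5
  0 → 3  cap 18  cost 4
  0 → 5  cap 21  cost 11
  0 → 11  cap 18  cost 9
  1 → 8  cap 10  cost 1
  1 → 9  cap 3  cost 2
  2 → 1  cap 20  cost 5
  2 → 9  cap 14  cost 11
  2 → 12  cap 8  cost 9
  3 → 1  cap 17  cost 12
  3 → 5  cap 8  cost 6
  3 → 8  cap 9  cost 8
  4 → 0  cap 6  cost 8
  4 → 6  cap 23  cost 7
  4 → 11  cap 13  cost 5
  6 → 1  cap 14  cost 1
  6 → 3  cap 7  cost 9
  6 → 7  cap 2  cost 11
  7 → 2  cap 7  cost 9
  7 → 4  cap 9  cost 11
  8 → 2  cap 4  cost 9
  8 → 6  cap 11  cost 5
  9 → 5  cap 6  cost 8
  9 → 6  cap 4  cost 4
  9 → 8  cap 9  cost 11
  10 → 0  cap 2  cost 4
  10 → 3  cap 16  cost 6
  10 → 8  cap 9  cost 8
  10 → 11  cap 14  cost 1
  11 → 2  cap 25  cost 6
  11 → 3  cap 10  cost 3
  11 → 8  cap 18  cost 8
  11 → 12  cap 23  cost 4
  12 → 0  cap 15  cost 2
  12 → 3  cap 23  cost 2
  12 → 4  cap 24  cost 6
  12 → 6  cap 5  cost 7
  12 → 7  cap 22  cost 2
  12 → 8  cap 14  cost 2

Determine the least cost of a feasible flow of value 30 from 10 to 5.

shortest-cost path #1: 10→11→3→5 push 8 @ unit cost 10 (adds 80)
shortest-cost path #2: 10→0→5 push 2 @ unit cost 15 (adds 30)
shortest-cost path #3: 10→11→12→0→5 push 6 @ unit cost 18 (adds 108)
shortest-cost path #4: 10→3→11→12→0→5 push 8 @ unit cost 20 (adds 160)
shortest-cost path #5: 10→8→6→1→9→5 push 3 @ unit cost 24 (adds 72)
shortest-cost path #6: 10→8→2→9→5 push 3 @ unit cost 36 (adds 108)
total cost = 558

Minimum cost for 30 units: 558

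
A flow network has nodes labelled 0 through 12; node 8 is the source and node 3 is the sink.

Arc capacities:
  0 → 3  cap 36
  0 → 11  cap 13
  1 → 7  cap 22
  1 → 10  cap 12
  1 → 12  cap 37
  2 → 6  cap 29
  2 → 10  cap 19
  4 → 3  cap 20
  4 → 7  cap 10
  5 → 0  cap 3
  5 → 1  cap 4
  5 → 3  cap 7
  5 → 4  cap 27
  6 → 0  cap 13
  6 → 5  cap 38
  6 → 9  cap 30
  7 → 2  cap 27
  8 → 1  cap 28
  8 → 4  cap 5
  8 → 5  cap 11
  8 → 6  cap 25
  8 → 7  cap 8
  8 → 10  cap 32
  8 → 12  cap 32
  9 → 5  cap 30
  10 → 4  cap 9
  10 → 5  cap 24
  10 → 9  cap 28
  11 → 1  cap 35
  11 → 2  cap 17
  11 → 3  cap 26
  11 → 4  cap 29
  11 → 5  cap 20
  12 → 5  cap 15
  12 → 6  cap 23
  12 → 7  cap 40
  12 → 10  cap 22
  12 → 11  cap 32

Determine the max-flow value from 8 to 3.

augment #1: 8→4→3 bottleneck 5, total now 5
augment #2: 8→5→3 bottleneck 7, total now 12
augment #3: 8→5→0→3 bottleneck 3, total now 15
augment #4: 8→5→4→3 bottleneck 1, total now 16
augment #5: 8→6→0→3 bottleneck 13, total now 29
augment #6: 8→10→4→3 bottleneck 9, total now 38
augment #7: 8→12→11→3 bottleneck 26, total now 64
augment #8: 8→6→5→4→3 bottleneck 5, total now 69

Maximum flow value: 69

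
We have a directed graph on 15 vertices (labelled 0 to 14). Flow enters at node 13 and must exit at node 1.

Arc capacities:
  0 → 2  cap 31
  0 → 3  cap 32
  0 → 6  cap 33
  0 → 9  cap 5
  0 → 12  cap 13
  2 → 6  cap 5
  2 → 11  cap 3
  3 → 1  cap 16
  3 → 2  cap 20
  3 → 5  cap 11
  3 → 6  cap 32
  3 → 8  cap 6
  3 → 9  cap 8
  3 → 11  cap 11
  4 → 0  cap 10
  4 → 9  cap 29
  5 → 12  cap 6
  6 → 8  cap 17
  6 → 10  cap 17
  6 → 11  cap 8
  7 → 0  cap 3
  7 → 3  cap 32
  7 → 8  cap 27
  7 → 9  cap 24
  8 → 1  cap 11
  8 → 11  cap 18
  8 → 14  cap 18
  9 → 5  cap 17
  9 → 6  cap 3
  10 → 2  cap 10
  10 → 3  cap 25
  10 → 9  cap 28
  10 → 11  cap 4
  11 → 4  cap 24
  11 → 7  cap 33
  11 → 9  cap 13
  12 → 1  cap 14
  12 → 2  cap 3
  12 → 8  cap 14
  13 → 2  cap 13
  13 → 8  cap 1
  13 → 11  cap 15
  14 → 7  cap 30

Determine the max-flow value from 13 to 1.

augment #1: 13→8→1 bottleneck 1, total now 1
augment #2: 13→2→6→8→1 bottleneck 5, total now 6
augment #3: 13→11→7→3→1 bottleneck 15, total now 21
augment #4: 13→2→11→7→3→1 bottleneck 1, total now 22
augment #5: 13→2→11→7→8→1 bottleneck 2, total now 24

Maximum flow value: 24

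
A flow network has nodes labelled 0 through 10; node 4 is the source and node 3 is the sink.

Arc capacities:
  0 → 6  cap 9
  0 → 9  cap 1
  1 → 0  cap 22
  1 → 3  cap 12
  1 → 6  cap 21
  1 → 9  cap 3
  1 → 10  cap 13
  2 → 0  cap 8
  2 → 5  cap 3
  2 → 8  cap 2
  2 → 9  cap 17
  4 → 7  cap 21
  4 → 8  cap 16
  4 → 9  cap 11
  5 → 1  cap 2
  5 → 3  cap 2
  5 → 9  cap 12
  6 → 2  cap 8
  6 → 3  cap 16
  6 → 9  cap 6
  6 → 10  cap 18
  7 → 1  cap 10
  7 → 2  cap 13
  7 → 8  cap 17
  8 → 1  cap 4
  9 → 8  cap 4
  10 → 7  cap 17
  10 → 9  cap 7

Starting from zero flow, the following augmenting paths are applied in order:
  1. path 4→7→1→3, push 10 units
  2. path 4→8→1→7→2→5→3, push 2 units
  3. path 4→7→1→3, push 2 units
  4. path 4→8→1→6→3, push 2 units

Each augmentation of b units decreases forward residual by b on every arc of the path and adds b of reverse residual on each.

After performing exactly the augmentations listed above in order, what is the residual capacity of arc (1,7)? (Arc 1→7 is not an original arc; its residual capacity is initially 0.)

Residual capacity of (1,7): 10

after path 1 (4→7→1→3, push 10): res(1,7)=10
after path 2 (4→8→1→7→2→5→3, push 2): res(1,7)=8
after path 3 (4→7→1→3, push 2): res(1,7)=10
after path 4 (4→8→1→6→3, push 2): res(1,7)=10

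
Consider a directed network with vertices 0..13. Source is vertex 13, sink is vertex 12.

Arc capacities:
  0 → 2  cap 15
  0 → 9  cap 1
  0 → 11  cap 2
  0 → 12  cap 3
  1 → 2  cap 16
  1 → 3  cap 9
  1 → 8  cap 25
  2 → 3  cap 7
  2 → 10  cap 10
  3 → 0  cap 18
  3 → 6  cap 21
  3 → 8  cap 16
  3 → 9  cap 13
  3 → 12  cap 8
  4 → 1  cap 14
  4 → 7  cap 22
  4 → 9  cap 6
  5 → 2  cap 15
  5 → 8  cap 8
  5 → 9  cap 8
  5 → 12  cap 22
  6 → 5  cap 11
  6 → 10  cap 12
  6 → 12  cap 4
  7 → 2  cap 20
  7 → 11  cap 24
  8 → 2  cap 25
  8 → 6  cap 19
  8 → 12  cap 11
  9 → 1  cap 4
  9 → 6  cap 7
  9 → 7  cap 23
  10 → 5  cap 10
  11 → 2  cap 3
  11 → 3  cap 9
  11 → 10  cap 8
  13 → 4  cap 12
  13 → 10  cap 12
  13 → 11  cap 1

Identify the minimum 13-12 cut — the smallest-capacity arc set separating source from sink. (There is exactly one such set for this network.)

augment #1: 13→10→5→12 push 10
augment #2: 13→11→3→12 push 1
augment #3: 13→4→1→3→12 push 7
augment #4: 13→4→1→8→12 push 5
max flow = 23; residual-reachable set from 13 gives S-side
cut edges (S→T): {(10,5), (13,4), (13,11)} total cap 23

Min-cut arcs: {(10,5), (13,4), (13,11)} (total capacity 23)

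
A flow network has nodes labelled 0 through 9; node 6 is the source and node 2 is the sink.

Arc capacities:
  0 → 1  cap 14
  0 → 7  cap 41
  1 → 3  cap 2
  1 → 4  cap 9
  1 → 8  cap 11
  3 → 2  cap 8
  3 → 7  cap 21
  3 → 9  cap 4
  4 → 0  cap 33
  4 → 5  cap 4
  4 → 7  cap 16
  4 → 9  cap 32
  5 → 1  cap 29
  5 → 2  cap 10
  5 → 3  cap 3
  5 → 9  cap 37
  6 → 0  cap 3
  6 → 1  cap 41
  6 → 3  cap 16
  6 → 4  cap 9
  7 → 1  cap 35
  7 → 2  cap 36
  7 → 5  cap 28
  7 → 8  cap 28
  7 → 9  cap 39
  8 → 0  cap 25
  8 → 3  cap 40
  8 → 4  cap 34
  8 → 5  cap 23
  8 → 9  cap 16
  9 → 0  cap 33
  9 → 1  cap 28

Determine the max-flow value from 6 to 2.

augment #1: 6→3→2 bottleneck 8, total now 8
augment #2: 6→0→7→2 bottleneck 3, total now 11
augment #3: 6→3→7→2 bottleneck 8, total now 19
augment #4: 6→4→5→2 bottleneck 4, total now 23
augment #5: 6→4→7→2 bottleneck 5, total now 28
augment #6: 6→1→3→7→2 bottleneck 2, total now 30
augment #7: 6→1→4→7→2 bottleneck 9, total now 39
augment #8: 6→1→8→5→2 bottleneck 6, total now 45
augment #9: 6→1→8→0→7→2 bottleneck 5, total now 50

Maximum flow value: 50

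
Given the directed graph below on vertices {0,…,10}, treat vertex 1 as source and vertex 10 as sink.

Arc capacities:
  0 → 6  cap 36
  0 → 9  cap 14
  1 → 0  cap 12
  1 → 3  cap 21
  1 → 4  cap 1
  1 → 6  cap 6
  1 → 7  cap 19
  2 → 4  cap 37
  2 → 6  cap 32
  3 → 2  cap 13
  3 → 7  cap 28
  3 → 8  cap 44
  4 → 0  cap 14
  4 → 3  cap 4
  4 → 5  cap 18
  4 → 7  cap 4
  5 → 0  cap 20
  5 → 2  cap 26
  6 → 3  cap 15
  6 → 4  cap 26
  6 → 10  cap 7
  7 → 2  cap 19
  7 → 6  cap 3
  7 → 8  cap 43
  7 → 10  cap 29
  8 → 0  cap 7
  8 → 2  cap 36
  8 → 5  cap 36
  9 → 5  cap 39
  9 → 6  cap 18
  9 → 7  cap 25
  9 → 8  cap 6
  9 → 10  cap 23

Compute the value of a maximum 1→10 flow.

Maximum flow value: 50

augment #1: 1→6→10 bottleneck 6, total now 6
augment #2: 1→7→10 bottleneck 19, total now 25
augment #3: 1→0→6→10 bottleneck 1, total now 26
augment #4: 1→0→9→10 bottleneck 11, total now 37
augment #5: 1→3→7→10 bottleneck 10, total now 47
augment #6: 1→4→0→9→10 bottleneck 1, total now 48
augment #7: 1→3→8→0→9→10 bottleneck 2, total now 50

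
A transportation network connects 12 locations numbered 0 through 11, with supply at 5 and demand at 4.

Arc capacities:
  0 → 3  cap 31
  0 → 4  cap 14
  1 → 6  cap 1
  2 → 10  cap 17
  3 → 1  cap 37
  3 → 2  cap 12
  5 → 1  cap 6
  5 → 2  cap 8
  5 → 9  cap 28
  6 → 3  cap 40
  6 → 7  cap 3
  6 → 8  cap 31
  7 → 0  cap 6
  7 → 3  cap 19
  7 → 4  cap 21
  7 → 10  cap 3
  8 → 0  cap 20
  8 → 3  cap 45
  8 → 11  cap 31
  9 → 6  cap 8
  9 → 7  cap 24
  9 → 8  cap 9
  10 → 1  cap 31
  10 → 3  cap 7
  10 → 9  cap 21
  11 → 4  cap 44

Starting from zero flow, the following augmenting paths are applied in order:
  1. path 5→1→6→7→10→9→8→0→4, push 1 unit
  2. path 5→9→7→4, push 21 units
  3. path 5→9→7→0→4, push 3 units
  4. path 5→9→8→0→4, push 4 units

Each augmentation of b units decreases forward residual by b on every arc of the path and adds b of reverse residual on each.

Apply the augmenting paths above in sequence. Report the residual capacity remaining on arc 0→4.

Residual capacity of (0,4): 6

after path 1 (5→1→6→7→10→9→8→0→4, push 1): res(0,4)=13
after path 2 (5→9→7→4, push 21): res(0,4)=13
after path 3 (5→9→7→0→4, push 3): res(0,4)=10
after path 4 (5→9→8→0→4, push 4): res(0,4)=6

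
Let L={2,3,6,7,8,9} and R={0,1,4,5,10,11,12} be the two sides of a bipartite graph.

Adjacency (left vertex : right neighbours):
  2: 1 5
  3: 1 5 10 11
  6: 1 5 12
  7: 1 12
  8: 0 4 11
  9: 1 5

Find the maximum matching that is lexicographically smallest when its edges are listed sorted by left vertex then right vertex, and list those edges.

|M| = 5 (so the lex-smallest maximum matching has 5 edges)
process left vertices in ascending order; for each, take the smallest-labelled available neighbour that still permits 5 edges overall, or leave it unmatched if none does
lex-smallest matching: {2-1, 3-10, 6-5, 7-12, 8-0}

Lex-smallest maximum matching: {(2,1), (3,10), (6,5), (7,12), (8,0)}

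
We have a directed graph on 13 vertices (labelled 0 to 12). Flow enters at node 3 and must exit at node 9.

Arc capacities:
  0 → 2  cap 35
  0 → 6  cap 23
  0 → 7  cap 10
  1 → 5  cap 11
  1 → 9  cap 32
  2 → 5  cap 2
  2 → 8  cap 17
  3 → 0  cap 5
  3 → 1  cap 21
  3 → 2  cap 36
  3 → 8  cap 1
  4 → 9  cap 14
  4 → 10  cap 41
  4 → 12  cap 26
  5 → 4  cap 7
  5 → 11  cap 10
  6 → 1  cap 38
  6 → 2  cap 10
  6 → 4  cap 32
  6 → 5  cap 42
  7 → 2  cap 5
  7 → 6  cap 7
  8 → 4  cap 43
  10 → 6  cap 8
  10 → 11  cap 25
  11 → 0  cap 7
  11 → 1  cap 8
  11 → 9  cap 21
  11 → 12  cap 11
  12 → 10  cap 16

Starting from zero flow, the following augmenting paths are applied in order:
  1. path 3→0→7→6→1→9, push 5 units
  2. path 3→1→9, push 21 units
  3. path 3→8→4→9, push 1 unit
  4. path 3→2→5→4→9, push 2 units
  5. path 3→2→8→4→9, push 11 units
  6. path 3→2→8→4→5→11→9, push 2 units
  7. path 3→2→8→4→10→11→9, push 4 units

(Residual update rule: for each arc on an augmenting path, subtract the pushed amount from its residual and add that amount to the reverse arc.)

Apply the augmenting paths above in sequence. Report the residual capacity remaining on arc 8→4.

after path 1 (3→0→7→6→1→9, push 5): res(8,4)=43
after path 2 (3→1→9, push 21): res(8,4)=43
after path 3 (3→8→4→9, push 1): res(8,4)=42
after path 4 (3→2→5→4→9, push 2): res(8,4)=42
after path 5 (3→2→8→4→9, push 11): res(8,4)=31
after path 6 (3→2→8→4→5→11→9, push 2): res(8,4)=29
after path 7 (3→2→8→4→10→11→9, push 4): res(8,4)=25

Residual capacity of (8,4): 25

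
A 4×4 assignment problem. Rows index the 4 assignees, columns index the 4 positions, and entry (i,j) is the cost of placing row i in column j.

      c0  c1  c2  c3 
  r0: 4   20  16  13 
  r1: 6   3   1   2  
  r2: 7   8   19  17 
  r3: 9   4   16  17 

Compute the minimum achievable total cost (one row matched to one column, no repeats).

optimal assignment: row0→col3 (cost 13), row1→col2 (cost 1), row2→col0 (cost 7), row3→col1 (cost 4)
total = 13 + 1 + 7 + 4 = 25

Minimum assignment cost: 25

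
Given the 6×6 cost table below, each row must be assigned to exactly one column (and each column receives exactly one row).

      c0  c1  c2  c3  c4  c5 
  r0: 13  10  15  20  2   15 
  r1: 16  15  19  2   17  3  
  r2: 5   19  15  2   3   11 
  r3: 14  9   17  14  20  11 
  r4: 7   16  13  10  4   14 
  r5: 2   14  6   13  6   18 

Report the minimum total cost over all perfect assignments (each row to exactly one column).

optimal assignment: row0→col4 (cost 2), row1→col5 (cost 3), row2→col3 (cost 2), row3→col1 (cost 9), row4→col0 (cost 7), row5→col2 (cost 6)
total = 2 + 3 + 2 + 9 + 7 + 6 = 29

Minimum assignment cost: 29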